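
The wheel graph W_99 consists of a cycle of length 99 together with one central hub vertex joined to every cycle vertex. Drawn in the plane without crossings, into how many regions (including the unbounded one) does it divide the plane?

100

W_99 has V = 99 + 1 = 100 vertices and E = 2·99 = 198 edges.
By Euler's formula F = 2 − V + E = 2 − 100 + 198 = 100.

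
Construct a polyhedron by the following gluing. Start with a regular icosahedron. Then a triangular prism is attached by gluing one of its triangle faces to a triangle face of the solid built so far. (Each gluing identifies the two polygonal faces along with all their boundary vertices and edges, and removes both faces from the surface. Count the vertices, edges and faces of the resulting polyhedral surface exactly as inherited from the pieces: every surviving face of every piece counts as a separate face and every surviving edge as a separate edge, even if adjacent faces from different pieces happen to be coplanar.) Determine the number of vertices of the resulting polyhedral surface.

A regular icosahedron: V=12, E=30, F=20.
Attach a triangular prism (V=6, E=9, F=5) along a 3-gon: merge 3 vertices and 3 edges, delete both glued faces → V=15, E=36, F=23.
Check: V − E + F = 15 − 36 + 23 = 2.

15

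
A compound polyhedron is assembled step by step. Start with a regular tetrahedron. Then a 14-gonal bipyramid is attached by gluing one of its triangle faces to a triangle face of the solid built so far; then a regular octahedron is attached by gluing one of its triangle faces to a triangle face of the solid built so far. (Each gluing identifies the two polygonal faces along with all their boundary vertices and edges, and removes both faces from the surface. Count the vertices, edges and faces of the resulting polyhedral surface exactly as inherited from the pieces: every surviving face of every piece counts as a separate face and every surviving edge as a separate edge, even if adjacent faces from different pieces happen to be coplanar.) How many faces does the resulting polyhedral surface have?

36

A regular tetrahedron: V=4, E=6, F=4.
Attach a 14-gonal bipyramid (V=16, E=42, F=28) along a 3-gon: merge 3 vertices and 3 edges, delete both glued faces → V=17, E=45, F=30.
Attach a regular octahedron (V=6, E=12, F=8) along a 3-gon: merge 3 vertices and 3 edges, delete both glued faces → V=20, E=54, F=36.
Check: V − E + F = 20 − 54 + 36 = 2.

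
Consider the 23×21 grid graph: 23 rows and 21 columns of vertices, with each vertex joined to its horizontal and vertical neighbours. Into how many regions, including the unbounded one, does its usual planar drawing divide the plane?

The grid has V = 23·21 = 483 vertices and E = 23·20 + 21·22 = 922 edges.
F = 2 − V + E = 2 − 483 + 922 = 441.

441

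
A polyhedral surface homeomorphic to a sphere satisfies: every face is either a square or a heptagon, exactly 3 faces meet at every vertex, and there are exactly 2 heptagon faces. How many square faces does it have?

Let x be the number of squares; then F = 2 + x.
Edge–face incidences: 2E = 7·2 + 4·x = 14 + 4x.
Every vertex has degree 3, so 3V = 2E.
Euler: V − E + F = 2 ⇒ (2E)/3 − E + (2 + x) = 2.
Multiply by 6: 2·(2E) − 3·(2E) + 6·(2 + x) = 12, i.e. 12 + 6x − (14 + 4x) = 12.
Collecting terms: 2x − 2 = 12, so 2x = 14, so x = 7.
Then 2E = 14 + 4·7 = 42, so E = 21, V = 2E/3 = 14, F = 2 + 7 = 9.

7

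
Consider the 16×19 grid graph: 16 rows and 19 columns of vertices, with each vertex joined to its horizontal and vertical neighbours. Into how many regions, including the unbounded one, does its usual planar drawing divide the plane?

The grid has V = 16·19 = 304 vertices and E = 16·18 + 19·15 = 573 edges.
F = 2 − V + E = 2 − 304 + 573 = 271.

271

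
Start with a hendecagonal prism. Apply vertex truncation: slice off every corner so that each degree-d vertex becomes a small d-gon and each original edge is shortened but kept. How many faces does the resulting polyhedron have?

35

The base solid has V = 22, E = 33, F = 13.
Truncation replaces each original edge-end by a new vertex, so V′ = 2E = 66.
Each original edge survives, and each old vertex of degree d contributes d new edges; summing degrees gives Σd = 2E, so E′ = E + 2E = 3E = 99.
Each original face survives and each original vertex becomes one new face: F′ = F + V = 35.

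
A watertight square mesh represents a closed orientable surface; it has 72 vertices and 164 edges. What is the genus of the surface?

Every face is a square and each edge borders two faces, so 4F = 2·164, giving F = 82.
χ = V − E + F = 72 − 164 + 82 = -10.
For a closed orientable surface χ = 2 − 2g, so g = (2 − (-10))/2 = 6.

6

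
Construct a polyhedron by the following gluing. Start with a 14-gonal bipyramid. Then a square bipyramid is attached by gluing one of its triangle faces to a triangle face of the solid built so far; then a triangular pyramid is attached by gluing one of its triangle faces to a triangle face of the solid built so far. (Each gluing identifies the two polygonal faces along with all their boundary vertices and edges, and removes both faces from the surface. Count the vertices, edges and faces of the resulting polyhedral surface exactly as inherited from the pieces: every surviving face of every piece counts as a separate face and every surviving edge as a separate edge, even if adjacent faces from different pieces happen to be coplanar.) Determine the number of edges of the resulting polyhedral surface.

A 14-gonal bipyramid: V=16, E=42, F=28.
Attach a square bipyramid (V=6, E=12, F=8) along a 3-gon: merge 3 vertices and 3 edges, delete both glued faces → V=19, E=51, F=34.
Attach a triangular pyramid (V=4, E=6, F=4) along a 3-gon: merge 3 vertices and 3 edges, delete both glued faces → V=20, E=54, F=36.
Check: V − E + F = 20 − 54 + 36 = 2.

54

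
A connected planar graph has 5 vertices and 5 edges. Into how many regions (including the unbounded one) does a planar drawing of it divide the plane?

Euler's formula for a connected plane graph: V − E + F = 2, so F = 2 − 5 + 5 = 2.

2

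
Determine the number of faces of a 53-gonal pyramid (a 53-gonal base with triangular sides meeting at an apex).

A pyramid on an n-gon base has one n-gon and n triangles: V = 53 + 1 = 54, E = 2·53 = 106, F = 53 + 1 = 54.
Check: V − E + F = 54 − 106 + 54 = 2.

54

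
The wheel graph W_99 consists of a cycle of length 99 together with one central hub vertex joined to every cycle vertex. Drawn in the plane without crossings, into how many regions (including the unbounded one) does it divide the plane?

100

W_99 has V = 99 + 1 = 100 vertices and E = 2·99 = 198 edges.
By Euler's formula F = 2 − V + E = 2 − 100 + 198 = 100.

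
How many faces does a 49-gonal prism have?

A prism on an n-gon has two n-gon bases and n rectangular sides: V = 2·49 = 98, E = 3·49 = 147, F = 49 + 2 = 51.
Check: V − E + F = 98 − 147 + 51 = 2.

51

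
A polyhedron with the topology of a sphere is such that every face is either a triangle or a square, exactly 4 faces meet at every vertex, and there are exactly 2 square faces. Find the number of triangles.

Let x be the number of triangles; then F = 2 + x.
Edge–face incidences: 2E = 4·2 + 3·x = 8 + 3x.
Every vertex has degree 4, so 4V = 2E.
Euler: V − E + F = 2 ⇒ (2E)/4 − E + (2 + x) = 2.
Multiply by 8: 2·(2E) − 4·(2E) + 8·(2 + x) = 16, i.e. 16 + 8x − 2·(8 + 3x) = 16.
Collecting terms: 2x = 16, so x = 8.
Then 2E = 8 + 3·8 = 32, so E = 16, V = 2E/4 = 8, F = 2 + 8 = 10.

8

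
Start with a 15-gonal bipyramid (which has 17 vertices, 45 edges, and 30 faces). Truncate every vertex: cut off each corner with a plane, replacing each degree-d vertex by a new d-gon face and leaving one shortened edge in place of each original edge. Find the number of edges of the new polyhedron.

135

Truncation replaces each original edge-end by a new vertex, so V′ = 2E = 90.
Each original edge survives, and each old vertex of degree d contributes d new edges; summing degrees gives Σd = 2E, so E′ = E + 2E = 3E = 135.
Each original face survives and each original vertex becomes one new face: F′ = F + V = 47.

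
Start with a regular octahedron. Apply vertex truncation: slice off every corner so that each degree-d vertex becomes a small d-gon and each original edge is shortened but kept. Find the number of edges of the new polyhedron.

36

The base solid has V = 6, E = 12, F = 8.
Truncation replaces each original edge-end by a new vertex, so V′ = 2E = 24.
Each original edge survives, and each old vertex of degree d contributes d new edges; summing degrees gives Σd = 2E, so E′ = E + 2E = 3E = 36.
Each original face survives and each original vertex becomes one new face: F′ = F + V = 14.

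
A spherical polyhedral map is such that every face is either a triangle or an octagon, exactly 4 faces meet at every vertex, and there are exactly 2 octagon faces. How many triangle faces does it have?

Let x be the number of triangles; then F = 2 + x.
Edge–face incidences: 2E = 8·2 + 3·x = 16 + 3x.
Every vertex has degree 4, so 4V = 2E.
Euler: V − E + F = 2 ⇒ (2E)/4 − E + (2 + x) = 2.
Multiply by 8: 2·(2E) − 4·(2E) + 8·(2 + x) = 16, i.e. 16 + 8x − 2·(16 + 3x) = 16.
Collecting terms: 2x − 16 = 16, so 2x = 32, so x = 16.
Then 2E = 16 + 3·16 = 64, so E = 32, V = 2E/4 = 16, F = 2 + 16 = 18.

16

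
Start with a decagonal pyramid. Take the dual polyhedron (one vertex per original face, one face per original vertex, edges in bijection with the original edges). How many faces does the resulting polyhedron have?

The base solid has V = 11, E = 20, F = 11.
The dual swaps V and F and preserves E: V′ = F = 11, E′ = E = 20, F′ = V = 11.

11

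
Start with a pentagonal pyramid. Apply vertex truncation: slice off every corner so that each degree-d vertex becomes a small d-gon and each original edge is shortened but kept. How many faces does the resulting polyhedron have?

The base solid has V = 6, E = 10, F = 6.
Truncation replaces each original edge-end by a new vertex, so V′ = 2E = 20.
Each original edge survives, and each old vertex of degree d contributes d new edges; summing degrees gives Σd = 2E, so E′ = E + 2E = 3E = 30.
Each original face survives and each original vertex becomes one new face: F′ = F + V = 12.

12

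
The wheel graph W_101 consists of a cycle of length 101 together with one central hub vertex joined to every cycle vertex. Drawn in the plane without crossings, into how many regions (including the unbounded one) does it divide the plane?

W_101 has V = 101 + 1 = 102 vertices and E = 2·101 = 202 edges.
By Euler's formula F = 2 − V + E = 2 − 102 + 202 = 102.

102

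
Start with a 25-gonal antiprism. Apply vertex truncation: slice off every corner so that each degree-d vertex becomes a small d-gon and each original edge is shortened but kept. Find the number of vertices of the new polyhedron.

The base solid has V = 50, E = 100, F = 52.
Truncation replaces each original edge-end by a new vertex, so V′ = 2E = 200.
Each original edge survives, and each old vertex of degree d contributes d new edges; summing degrees gives Σd = 2E, so E′ = E + 2E = 3E = 300.
Each original face survives and each original vertex becomes one new face: F′ = F + V = 102.

200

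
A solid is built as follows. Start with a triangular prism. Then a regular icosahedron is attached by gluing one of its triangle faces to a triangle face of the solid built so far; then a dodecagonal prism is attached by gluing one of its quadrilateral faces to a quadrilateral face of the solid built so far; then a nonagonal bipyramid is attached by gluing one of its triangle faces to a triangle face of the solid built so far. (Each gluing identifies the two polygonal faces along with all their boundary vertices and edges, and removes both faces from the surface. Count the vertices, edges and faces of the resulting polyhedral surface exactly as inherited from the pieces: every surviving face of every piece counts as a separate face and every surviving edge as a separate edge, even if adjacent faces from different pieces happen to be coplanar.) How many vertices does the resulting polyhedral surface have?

A triangular prism: V=6, E=9, F=5.
Attach a regular icosahedron (V=12, E=30, F=20) along a 3-gon: merge 3 vertices and 3 edges, delete both glued faces → V=15, E=36, F=23.
Attach a dodecagonal prism (V=24, E=36, F=14) along a 4-gon: merge 4 vertices and 4 edges, delete both glued faces → V=35, E=68, F=35.
Attach a nonagonal bipyramid (V=11, E=27, F=18) along a 3-gon: merge 3 vertices and 3 edges, delete both glued faces → V=43, E=92, F=51.
Check: V − E + F = 43 − 92 + 51 = 2.

43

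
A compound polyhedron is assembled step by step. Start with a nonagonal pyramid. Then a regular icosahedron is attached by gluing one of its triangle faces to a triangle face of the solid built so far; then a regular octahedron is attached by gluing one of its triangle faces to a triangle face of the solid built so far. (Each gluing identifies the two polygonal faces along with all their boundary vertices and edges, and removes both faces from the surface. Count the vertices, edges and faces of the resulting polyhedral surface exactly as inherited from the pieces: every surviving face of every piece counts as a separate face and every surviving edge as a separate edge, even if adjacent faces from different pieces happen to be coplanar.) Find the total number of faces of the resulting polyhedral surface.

A nonagonal pyramid: V=10, E=18, F=10.
Attach a regular icosahedron (V=12, E=30, F=20) along a 3-gon: merge 3 vertices and 3 edges, delete both glued faces → V=19, E=45, F=28.
Attach a regular octahedron (V=6, E=12, F=8) along a 3-gon: merge 3 vertices and 3 edges, delete both glued faces → V=22, E=54, F=34.
Check: V − E + F = 22 − 54 + 34 = 2.

34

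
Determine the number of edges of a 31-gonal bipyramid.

93

A bipyramid over an n-gon has 2n triangular faces and n + 2 vertices: V = 31 + 2 = 33, E = 3·31 = 93, F = 2·31 = 62.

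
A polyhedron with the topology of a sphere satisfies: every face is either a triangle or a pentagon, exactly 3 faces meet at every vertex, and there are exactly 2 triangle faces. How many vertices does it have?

Let x be the number of pentagons; then F = 2 + x.
Edge–face incidences: 2E = 3·2 + 5·x = 6 + 5x.
Every vertex has degree 3, so 3V = 2E.
Euler: V − E + F = 2 ⇒ (2E)/3 − E + (2 + x) = 2.
Multiply by 6: 2·(2E) − 3·(2E) + 6·(2 + x) = 12, i.e. 12 + 6x − (6 + 5x) = 12.
Collecting terms: x + 6 = 12, so x = 6.
Then 2E = 6 + 5·6 = 36, so E = 18, V = 2E/3 = 12, F = 2 + 6 = 8.

12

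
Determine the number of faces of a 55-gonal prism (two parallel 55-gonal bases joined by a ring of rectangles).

A prism on an n-gon has two n-gon bases and n rectangular sides: V = 2·55 = 110, E = 3·55 = 165, F = 55 + 2 = 57.
Check: V − E + F = 110 − 165 + 57 = 2.

57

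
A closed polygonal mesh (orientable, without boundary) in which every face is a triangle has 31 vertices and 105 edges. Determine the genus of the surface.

Every face is a triangle and each edge borders two faces, so 3F = 2·105, giving F = 70.
χ = V − E + F = 31 − 105 + 70 = -4.
For a closed orientable surface χ = 2 − 2g, so g = (2 − (-4))/2 = 3.

3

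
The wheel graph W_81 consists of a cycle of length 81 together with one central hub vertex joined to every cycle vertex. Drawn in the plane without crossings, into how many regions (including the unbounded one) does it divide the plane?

W_81 has V = 81 + 1 = 82 vertices and E = 2·81 = 162 edges.
By Euler's formula F = 2 − V + E = 2 − 82 + 162 = 82.

82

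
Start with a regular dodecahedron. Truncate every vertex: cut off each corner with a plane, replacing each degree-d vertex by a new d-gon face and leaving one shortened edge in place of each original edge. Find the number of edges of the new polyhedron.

90

The base solid has V = 20, E = 30, F = 12.
Truncation replaces each original edge-end by a new vertex, so V′ = 2E = 60.
Each original edge survives, and each old vertex of degree d contributes d new edges; summing degrees gives Σd = 2E, so E′ = E + 2E = 3E = 90.
Each original face survives and each original vertex becomes one new face: F′ = F + V = 32.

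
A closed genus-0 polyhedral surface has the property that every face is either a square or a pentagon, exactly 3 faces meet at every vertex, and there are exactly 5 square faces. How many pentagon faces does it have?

Let x be the number of pentagons; then F = 5 + x.
Edge–face incidences: 2E = 4·5 + 5·x = 20 + 5x.
Every vertex has degree 3, so 3V = 2E.
Euler: V − E + F = 2 ⇒ (2E)/3 − E + (5 + x) = 2.
Multiply by 6: 2·(2E) − 3·(2E) + 6·(5 + x) = 12, i.e. 30 + 6x − (20 + 5x) = 12.
Collecting terms: x + 10 = 12, so x = 2.
Then 2E = 20 + 5·2 = 30, so E = 15, V = 2E/3 = 10, F = 5 + 2 = 7.

2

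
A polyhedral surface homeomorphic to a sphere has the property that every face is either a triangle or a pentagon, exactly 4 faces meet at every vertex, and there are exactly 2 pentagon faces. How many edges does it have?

20

Let x be the number of triangles; then F = 2 + x.
Edge–face incidences: 2E = 5·2 + 3·x = 10 + 3x.
Every vertex has degree 4, so 4V = 2E.
Euler: V − E + F = 2 ⇒ (2E)/4 − E + (2 + x) = 2.
Multiply by 8: 2·(2E) − 4·(2E) + 8·(2 + x) = 16, i.e. 16 + 8x − 2·(10 + 3x) = 16.
Collecting terms: 2x − 4 = 16, so 2x = 20, so x = 10.
Then 2E = 10 + 3·10 = 40, so E = 20, V = 2E/4 = 10, F = 2 + 10 = 12.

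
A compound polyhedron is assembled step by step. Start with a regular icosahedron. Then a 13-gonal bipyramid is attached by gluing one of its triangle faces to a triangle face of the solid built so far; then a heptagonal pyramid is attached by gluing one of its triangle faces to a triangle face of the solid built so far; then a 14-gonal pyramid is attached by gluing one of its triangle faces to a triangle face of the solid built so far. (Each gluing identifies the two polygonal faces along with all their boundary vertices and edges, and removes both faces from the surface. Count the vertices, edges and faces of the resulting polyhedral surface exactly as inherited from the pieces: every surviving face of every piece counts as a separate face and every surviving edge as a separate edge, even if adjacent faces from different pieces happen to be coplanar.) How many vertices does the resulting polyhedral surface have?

41

A regular icosahedron: V=12, E=30, F=20.
Attach a 13-gonal bipyramid (V=15, E=39, F=26) along a 3-gon: merge 3 vertices and 3 edges, delete both glued faces → V=24, E=66, F=44.
Attach a heptagonal pyramid (V=8, E=14, F=8) along a 3-gon: merge 3 vertices and 3 edges, delete both glued faces → V=29, E=77, F=50.
Attach a 14-gonal pyramid (V=15, E=28, F=15) along a 3-gon: merge 3 vertices and 3 edges, delete both glued faces → V=41, E=102, F=63.
Check: V − E + F = 41 − 102 + 63 = 2.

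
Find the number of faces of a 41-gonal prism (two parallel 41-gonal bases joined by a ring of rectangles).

43

A prism on an n-gon has two n-gon bases and n rectangular sides: V = 2·41 = 82, E = 3·41 = 123, F = 41 + 2 = 43.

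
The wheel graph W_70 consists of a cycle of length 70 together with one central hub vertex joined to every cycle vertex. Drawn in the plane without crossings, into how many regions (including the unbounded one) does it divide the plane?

71

W_70 has V = 70 + 1 = 71 vertices and E = 2·70 = 140 edges.
By Euler's formula F = 2 − V + E = 2 − 71 + 140 = 71.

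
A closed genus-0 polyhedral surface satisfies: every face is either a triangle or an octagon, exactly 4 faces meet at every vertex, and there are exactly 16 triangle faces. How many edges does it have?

Let x be the number of octagons; then F = 16 + x.
Edge–face incidences: 2E = 3·16 + 8·x = 48 + 8x.
Every vertex has degree 4, so 4V = 2E.
Euler: V − E + F = 2 ⇒ (2E)/4 − E + (16 + x) = 2.
Multiply by 8: 2·(2E) − 4·(2E) + 8·(16 + x) = 16, i.e. 128 + 8x − 2·(48 + 8x) = 16.
Collecting terms: −8x + 32 = 16, so −8x = −16, so x = 2.
Then 2E = 48 + 8·2 = 64, so E = 32, V = 2E/4 = 16, F = 16 + 2 = 18.

32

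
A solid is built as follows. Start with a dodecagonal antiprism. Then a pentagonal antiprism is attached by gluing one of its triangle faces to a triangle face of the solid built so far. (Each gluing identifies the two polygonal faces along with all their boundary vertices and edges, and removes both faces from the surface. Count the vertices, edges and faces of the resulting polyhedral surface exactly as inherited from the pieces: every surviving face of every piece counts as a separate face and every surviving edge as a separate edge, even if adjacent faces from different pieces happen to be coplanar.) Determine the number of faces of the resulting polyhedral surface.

A dodecagonal antiprism: V=24, E=48, F=26.
Attach a pentagonal antiprism (V=10, E=20, F=12) along a 3-gon: merge 3 vertices and 3 edges, delete both glued faces → V=31, E=65, F=36.
Check: V − E + F = 31 − 65 + 36 = 2.

36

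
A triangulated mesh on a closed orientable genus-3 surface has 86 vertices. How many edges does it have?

χ = 2 − 2·3 = -4, and every face is a triangle so 3F = 2E.
V − E + F = -4 with E = 3F/2 gives 86 − (3/2 − 1)·F = -4, so F = 180 and E = 270.

270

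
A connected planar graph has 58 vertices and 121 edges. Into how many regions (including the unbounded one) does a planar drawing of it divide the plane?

65

Euler's formula for a connected plane graph: V − E + F = 2, so F = 2 − 58 + 121 = 65.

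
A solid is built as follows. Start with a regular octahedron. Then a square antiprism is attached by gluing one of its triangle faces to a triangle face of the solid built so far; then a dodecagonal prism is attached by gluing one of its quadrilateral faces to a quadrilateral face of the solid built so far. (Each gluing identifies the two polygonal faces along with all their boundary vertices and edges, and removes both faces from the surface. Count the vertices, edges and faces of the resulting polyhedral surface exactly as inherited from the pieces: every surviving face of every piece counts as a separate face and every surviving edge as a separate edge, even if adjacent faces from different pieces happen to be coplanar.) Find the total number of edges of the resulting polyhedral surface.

A regular octahedron: V=6, E=12, F=8.
Attach a square antiprism (V=8, E=16, F=10) along a 3-gon: merge 3 vertices and 3 edges, delete both glued faces → V=11, E=25, F=16.
Attach a dodecagonal prism (V=24, E=36, F=14) along a 4-gon: merge 4 vertices and 4 edges, delete both glued faces → V=31, E=57, F=28.
Check: V − E + F = 31 − 57 + 28 = 2.

57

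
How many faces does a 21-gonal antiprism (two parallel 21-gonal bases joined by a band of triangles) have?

44

An antiprism on an n-gon has two n-gon caps and 2n triangles: V = 2·21 = 42, E = 4·21 = 84, F = 2·21 + 2 = 44.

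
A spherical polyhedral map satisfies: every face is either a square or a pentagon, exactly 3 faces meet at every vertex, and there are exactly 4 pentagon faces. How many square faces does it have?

Let x be the number of squares; then F = 4 + x.
Edge–face incidences: 2E = 5·4 + 4·x = 20 + 4x.
Every vertex has degree 3, so 3V = 2E.
Euler: V − E + F = 2 ⇒ (2E)/3 − E + (4 + x) = 2.
Multiply by 6: 2·(2E) − 3·(2E) + 6·(4 + x) = 12, i.e. 24 + 6x − (20 + 4x) = 12.
Collecting terms: 2x + 4 = 12, so 2x = 8, so x = 4.
Then 2E = 20 + 4·4 = 36, so E = 18, V = 2E/3 = 12, F = 4 + 4 = 8.

4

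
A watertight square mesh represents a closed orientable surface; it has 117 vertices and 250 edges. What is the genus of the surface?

5

Every face is a square and each edge borders two faces, so 4F = 2·250, giving F = 125.
χ = V − E + F = 117 − 250 + 125 = -8.
For a closed orientable surface χ = 2 − 2g, so g = (2 − (-8))/2 = 5.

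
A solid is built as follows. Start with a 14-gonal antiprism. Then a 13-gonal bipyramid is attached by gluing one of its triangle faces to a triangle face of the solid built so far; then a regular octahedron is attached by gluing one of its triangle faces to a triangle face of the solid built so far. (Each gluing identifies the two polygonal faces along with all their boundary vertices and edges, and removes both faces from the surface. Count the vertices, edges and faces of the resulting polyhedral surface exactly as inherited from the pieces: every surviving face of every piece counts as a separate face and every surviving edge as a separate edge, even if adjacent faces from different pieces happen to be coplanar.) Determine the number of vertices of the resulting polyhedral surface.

43

A 14-gonal antiprism: V=28, E=56, F=30.
Attach a 13-gonal bipyramid (V=15, E=39, F=26) along a 3-gon: merge 3 vertices and 3 edges, delete both glued faces → V=40, E=92, F=54.
Attach a regular octahedron (V=6, E=12, F=8) along a 3-gon: merge 3 vertices and 3 edges, delete both glued faces → V=43, E=101, F=60.
Check: V − E + F = 43 − 101 + 60 = 2.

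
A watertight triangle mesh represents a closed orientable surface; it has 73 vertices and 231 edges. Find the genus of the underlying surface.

3

Every face is a triangle and each edge borders two faces, so 3F = 2·231, giving F = 154.
χ = V − E + F = 73 − 231 + 154 = -4.
For a closed orientable surface χ = 2 − 2g, so g = (2 − (-4))/2 = 3.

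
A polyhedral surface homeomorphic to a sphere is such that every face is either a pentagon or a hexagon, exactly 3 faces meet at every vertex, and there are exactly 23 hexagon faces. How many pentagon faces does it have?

Let x be the number of pentagons; then F = 23 + x.
Edge–face incidences: 2E = 6·23 + 5·x = 138 + 5x.
Every vertex has degree 3, so 3V = 2E.
Euler: V − E + F = 2 ⇒ (2E)/3 − E + (23 + x) = 2.
Multiply by 6: 2·(2E) − 3·(2E) + 6·(23 + x) = 12, i.e. 138 + 6x − (138 + 5x) = 12.
Collecting terms: x = 12.
Then 2E = 138 + 5·12 = 198, so E = 99, V = 2E/3 = 66, F = 23 + 12 = 35.

12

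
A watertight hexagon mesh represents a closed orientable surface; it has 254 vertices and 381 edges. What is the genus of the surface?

1

Every face is a hexagon and each edge borders two faces, so 6F = 2·381, giving F = 127.
χ = V − E + F = 254 − 381 + 127 = 0.
For a closed orientable surface χ = 2 − 2g, so g = (2 − (0))/2 = 1.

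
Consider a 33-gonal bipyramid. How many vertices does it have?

35

A bipyramid over an n-gon has 2n triangular faces and n + 2 vertices: V = 33 + 2 = 35, E = 3·33 = 99, F = 2·33 = 66.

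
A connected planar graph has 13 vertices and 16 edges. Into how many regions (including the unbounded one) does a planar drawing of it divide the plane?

Euler's formula for a connected plane graph: V − E + F = 2, so F = 2 − 13 + 16 = 5.

5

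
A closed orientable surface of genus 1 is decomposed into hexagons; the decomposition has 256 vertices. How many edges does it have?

χ = 2 − 2·1 = 0, and every face is a hexagon so 6F = 2E.
V − E + F = 0 with E = 6F/2 gives 256 − (6/2 − 1)·F = 0, so F = 128 and E = 384.

384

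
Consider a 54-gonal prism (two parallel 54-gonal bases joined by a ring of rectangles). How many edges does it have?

162

A prism on an n-gon has two n-gon bases and n rectangular sides: V = 2·54 = 108, E = 3·54 = 162, F = 54 + 2 = 56.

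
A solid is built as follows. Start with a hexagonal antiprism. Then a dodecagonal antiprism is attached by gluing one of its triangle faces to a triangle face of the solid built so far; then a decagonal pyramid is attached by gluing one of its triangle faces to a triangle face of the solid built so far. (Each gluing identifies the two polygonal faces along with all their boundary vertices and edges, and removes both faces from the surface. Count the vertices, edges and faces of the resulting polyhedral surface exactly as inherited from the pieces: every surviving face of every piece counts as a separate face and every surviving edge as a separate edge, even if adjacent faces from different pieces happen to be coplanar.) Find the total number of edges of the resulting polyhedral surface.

86

A hexagonal antiprism: V=12, E=24, F=14.
Attach a dodecagonal antiprism (V=24, E=48, F=26) along a 3-gon: merge 3 vertices and 3 edges, delete both glued faces → V=33, E=69, F=38.
Attach a decagonal pyramid (V=11, E=20, F=11) along a 3-gon: merge 3 vertices and 3 edges, delete both glued faces → V=41, E=86, F=47.
Check: V − E + F = 41 − 86 + 47 = 2.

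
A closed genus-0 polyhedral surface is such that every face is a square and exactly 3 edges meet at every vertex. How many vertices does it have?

Each face has 4 edges and each edge borders two faces, so 2E = 4F.
Each vertex has degree 3, so 3V = 2E and hence V = 4F/3.
Euler: V − E + F = 2 ⇒ (4F/3) − (4F/2) + F = 2.
Multiply by 6: (8 − 12 + 6)F = 12, i.e. 2F = 12.
So F = 6, E = 4·6/2 = 12, V = 4·6/3 = 8.

8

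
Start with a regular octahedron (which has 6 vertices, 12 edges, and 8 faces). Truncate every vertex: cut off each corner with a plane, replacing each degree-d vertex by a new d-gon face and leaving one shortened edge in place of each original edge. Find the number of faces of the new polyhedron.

Truncation replaces each original edge-end by a new vertex, so V′ = 2E = 24.
Each original edge survives, and each old vertex of degree d contributes d new edges; summing degrees gives Σd = 2E, so E′ = E + 2E = 3E = 36.
Each original face survives and each original vertex becomes one new face: F′ = F + V = 14.

14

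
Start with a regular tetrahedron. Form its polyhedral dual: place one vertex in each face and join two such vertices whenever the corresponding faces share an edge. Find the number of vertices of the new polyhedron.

The base solid has V = 4, E = 6, F = 4.
The dual swaps V and F and preserves E: V′ = F = 4, E′ = E = 6, F′ = V = 4.

4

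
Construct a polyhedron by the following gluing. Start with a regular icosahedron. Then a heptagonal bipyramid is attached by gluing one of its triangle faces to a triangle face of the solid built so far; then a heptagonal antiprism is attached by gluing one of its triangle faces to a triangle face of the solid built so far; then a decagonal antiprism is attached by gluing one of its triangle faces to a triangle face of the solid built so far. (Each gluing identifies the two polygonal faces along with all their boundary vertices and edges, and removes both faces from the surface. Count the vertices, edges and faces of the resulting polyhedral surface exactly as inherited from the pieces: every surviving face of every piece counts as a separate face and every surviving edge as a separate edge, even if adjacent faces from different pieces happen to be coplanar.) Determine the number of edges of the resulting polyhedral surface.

A regular icosahedron: V=12, E=30, F=20.
Attach a heptagonal bipyramid (V=9, E=21, F=14) along a 3-gon: merge 3 vertices and 3 edges, delete both glued faces → V=18, E=48, F=32.
Attach a heptagonal antiprism (V=14, E=28, F=16) along a 3-gon: merge 3 vertices and 3 edges, delete both glued faces → V=29, E=73, F=46.
Attach a decagonal antiprism (V=20, E=40, F=22) along a 3-gon: merge 3 vertices and 3 edges, delete both glued faces → V=46, E=110, F=66.
Check: V − E + F = 46 − 110 + 66 = 2.

110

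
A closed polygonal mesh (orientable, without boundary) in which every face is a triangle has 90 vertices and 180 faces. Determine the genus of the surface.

Every face is a triangle, so 2E = 3·180 = 540, giving E = 270.
χ = V − E + F = 90 − 270 + 180 = 0.
For a closed orientable surface χ = 2 − 2g, so g = (2 − (0))/2 = 1.

1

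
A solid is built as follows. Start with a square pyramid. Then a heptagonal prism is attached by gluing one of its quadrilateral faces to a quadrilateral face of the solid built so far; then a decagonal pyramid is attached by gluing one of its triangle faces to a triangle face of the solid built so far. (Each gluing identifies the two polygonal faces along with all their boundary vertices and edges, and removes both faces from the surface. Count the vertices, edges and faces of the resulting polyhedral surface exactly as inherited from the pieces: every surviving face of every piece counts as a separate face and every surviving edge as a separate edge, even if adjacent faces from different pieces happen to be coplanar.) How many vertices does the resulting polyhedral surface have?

23

A square pyramid: V=5, E=8, F=5.
Attach a heptagonal prism (V=14, E=21, F=9) along a 4-gon: merge 4 vertices and 4 edges, delete both glued faces → V=15, E=25, F=12.
Attach a decagonal pyramid (V=11, E=20, F=11) along a 3-gon: merge 3 vertices and 3 edges, delete both glued faces → V=23, E=42, F=21.
Check: V − E + F = 23 − 42 + 21 = 2.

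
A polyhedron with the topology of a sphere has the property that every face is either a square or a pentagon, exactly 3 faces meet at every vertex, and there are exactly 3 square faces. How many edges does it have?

Let x be the number of pentagons; then F = 3 + x.
Edge–face incidences: 2E = 4·3 + 5·x = 12 + 5x.
Every vertex has degree 3, so 3V = 2E.
Euler: V − E + F = 2 ⇒ (2E)/3 − E + (3 + x) = 2.
Multiply by 6: 2·(2E) − 3·(2E) + 6·(3 + x) = 12, i.e. 18 + 6x − (12 + 5x) = 12.
Collecting terms: x + 6 = 12, so x = 6.
Then 2E = 12 + 5·6 = 42, so E = 21, V = 2E/3 = 14, F = 3 + 6 = 9.

21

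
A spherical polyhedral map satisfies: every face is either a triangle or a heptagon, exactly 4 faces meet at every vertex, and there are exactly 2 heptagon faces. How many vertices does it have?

Let x be the number of triangles; then F = 2 + x.
Edge–face incidences: 2E = 7·2 + 3·x = 14 + 3x.
Every vertex has degree 4, so 4V = 2E.
Euler: V − E + F = 2 ⇒ (2E)/4 − E + (2 + x) = 2.
Multiply by 8: 2·(2E) − 4·(2E) + 8·(2 + x) = 16, i.e. 16 + 8x − 2·(14 + 3x) = 16.
Collecting terms: 2x − 12 = 16, so 2x = 28, so x = 14.
Then 2E = 14 + 3·14 = 56, so E = 28, V = 2E/4 = 14, F = 2 + 14 = 16.

14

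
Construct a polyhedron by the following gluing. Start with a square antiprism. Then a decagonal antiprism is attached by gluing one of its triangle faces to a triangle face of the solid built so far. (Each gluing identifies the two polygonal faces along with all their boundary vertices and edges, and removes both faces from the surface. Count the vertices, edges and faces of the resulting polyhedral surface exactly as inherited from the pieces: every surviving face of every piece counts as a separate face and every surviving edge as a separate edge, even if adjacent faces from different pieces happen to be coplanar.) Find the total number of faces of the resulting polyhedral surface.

30

A square antiprism: V=8, E=16, F=10.
Attach a decagonal antiprism (V=20, E=40, F=22) along a 3-gon: merge 3 vertices and 3 edges, delete both glued faces → V=25, E=53, F=30.
Check: V − E + F = 25 − 53 + 30 = 2.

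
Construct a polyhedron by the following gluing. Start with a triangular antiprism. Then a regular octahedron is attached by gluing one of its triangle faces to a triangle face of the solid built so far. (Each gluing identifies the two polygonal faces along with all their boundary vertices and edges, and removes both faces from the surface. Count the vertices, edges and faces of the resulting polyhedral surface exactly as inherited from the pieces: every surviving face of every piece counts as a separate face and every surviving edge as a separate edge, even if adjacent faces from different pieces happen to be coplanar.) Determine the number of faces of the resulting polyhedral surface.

A triangular antiprism: V=6, E=12, F=8.
Attach a regular octahedron (V=6, E=12, F=8) along a 3-gon: merge 3 vertices and 3 edges, delete both glued faces → V=9, E=21, F=14.
Check: V − E + F = 9 − 21 + 14 = 2.

14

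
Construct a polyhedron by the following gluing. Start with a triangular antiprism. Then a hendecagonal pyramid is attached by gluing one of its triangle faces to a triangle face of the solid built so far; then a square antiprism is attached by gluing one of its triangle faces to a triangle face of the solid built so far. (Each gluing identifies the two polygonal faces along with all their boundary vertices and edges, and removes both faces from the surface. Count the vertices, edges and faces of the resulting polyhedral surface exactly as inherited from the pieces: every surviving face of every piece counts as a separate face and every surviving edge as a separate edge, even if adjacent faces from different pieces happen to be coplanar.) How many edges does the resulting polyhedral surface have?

44

A triangular antiprism: V=6, E=12, F=8.
Attach a hendecagonal pyramid (V=12, E=22, F=12) along a 3-gon: merge 3 vertices and 3 edges, delete both glued faces → V=15, E=31, F=18.
Attach a square antiprism (V=8, E=16, F=10) along a 3-gon: merge 3 vertices and 3 edges, delete both glued faces → V=20, E=44, F=26.
Check: V − E + F = 20 − 44 + 26 = 2.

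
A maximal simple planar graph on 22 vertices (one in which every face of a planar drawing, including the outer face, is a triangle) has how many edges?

60

In a plane triangulation 3F = 2E and V − E + F = 2, so E = 3V − 6 = 3·22 − 6 = 60.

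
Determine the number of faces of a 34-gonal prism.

A prism on an n-gon has two n-gon bases and n rectangular sides: V = 2·34 = 68, E = 3·34 = 102, F = 34 + 2 = 36.

36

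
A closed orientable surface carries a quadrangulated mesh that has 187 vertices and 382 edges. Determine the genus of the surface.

3

Every face is a square and each edge borders two faces, so 4F = 2·382, giving F = 191.
χ = V − E + F = 187 − 382 + 191 = -4.
For a closed orientable surface χ = 2 − 2g, so g = (2 − (-4))/2 = 3.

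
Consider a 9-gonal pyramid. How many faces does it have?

10

A pyramid on an n-gon base has one n-gon and n triangles: V = 9 + 1 = 10, E = 2·9 = 18, F = 9 + 1 = 10.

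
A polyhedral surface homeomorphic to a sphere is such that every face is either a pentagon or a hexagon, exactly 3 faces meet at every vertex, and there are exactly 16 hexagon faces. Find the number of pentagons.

Let x be the number of pentagons; then F = 16 + x.
Edge–face incidences: 2E = 6·16 + 5·x = 96 + 5x.
Every vertex has degree 3, so 3V = 2E.
Euler: V − E + F = 2 ⇒ (2E)/3 − E + (16 + x) = 2.
Multiply by 6: 2·(2E) − 3·(2E) + 6·(16 + x) = 12, i.e. 96 + 6x − (96 + 5x) = 12.
Collecting terms: x = 12.
Then 2E = 96 + 5·12 = 156, so E = 78, V = 2E/3 = 52, F = 16 + 12 = 28.

12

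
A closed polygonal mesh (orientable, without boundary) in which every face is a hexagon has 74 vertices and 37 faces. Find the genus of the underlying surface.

1

Every face is a hexagon, so 2E = 6·37 = 222, giving E = 111.
χ = V − E + F = 74 − 111 + 37 = 0.
For a closed orientable surface χ = 2 − 2g, so g = (2 − (0))/2 = 1.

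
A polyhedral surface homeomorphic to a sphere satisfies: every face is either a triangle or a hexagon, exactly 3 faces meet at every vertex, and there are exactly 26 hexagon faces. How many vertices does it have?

56

Let x be the number of triangles; then F = 26 + x.
Edge–face incidences: 2E = 6·26 + 3·x = 156 + 3x.
Every vertex has degree 3, so 3V = 2E.
Euler: V − E + F = 2 ⇒ (2E)/3 − E + (26 + x) = 2.
Multiply by 6: 2·(2E) − 3·(2E) + 6·(26 + x) = 12, i.e. 156 + 6x − (156 + 3x) = 12.
Collecting terms: 3x = 12, so x = 4.
Then 2E = 156 + 3·4 = 168, so E = 84, V = 2E/3 = 56, F = 26 + 4 = 30.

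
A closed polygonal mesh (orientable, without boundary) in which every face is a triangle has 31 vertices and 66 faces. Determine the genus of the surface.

Every face is a triangle, so 2E = 3·66 = 198, giving E = 99.
χ = V − E + F = 31 − 99 + 66 = -2.
For a closed orientable surface χ = 2 − 2g, so g = (2 − (-2))/2 = 2.

2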